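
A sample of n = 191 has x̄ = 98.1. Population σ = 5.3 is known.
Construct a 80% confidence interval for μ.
(97.61, 98.59)

z-interval (σ known):
z* = 1.282 for 80% confidence

Margin of error = z* · σ/√n = 1.282 · 5.3/√191 = 0.49

CI: (98.1 - 0.49, 98.1 + 0.49) = (97.61, 98.59)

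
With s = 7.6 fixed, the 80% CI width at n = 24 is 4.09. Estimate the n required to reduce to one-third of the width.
n ≈ 216

CI width ∝ 1/√n
To reduce width by factor 3, need √n to grow by 3 → need 3² = 9 times as many samples.

Current: n = 24, width = 4.09
New: n = 216, width ≈ 1.33

Width reduced by factor of 4.09/1.33 = 3.08.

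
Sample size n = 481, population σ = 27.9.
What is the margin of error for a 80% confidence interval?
Margin of error = 1.63

Margin of error = z* · σ/√n
= 1.282 · 27.9/√481
= 1.282 · 27.9/21.9317
= 1.63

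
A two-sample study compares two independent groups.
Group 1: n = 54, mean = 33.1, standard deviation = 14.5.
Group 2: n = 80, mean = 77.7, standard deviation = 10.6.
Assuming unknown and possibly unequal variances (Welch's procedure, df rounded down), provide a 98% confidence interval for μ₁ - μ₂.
(-50.05, -39.15)

Difference: x̄₁ - x̄₂ = -44.60
SE = √(s₁²/n₁ + s₂²/n₂) = √(14.5²/54 + 10.6²/80) = 2.3017
df = 90.25 → 90 (Welch–Satterthwaite, rounded down)
t* = 2.368

CI: -44.60 ± 2.368 · 2.3017 = -44.60 ± 5.45 = (-50.05, -39.15)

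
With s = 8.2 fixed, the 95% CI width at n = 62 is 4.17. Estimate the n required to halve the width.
n ≈ 248

CI width ∝ 1/√n
To reduce width by factor 2, need √n to grow by 2 → need 2² = 4 times as many samples.

Current: n = 62, width = 4.17
New: n = 248, width ≈ 2.05

Width reduced by factor of 4.17/2.05 = 2.03.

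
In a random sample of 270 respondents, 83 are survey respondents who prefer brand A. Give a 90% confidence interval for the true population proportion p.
(0.261, 0.354)

Proportion CI:
p̂ = 83/270 = 0.30741
SE = √(p̂(1-p̂)/n) = √(0.30741 · 0.69259 / 270) = 0.02808

z* = 1.645
Margin = z* · SE = 1.645 · 0.02808 = 0.0462

CI: 0.30741 ± 0.0462 = (0.261, 0.354)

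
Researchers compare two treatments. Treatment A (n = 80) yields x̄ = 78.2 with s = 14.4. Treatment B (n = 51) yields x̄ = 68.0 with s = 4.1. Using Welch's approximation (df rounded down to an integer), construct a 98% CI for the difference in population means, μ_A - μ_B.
(6.16, 14.24)

Difference: x̄₁ - x̄₂ = 10.20
SE = √(s₁²/n₁ + s₂²/n₂) = √(14.4²/80 + 4.1²/51) = 1.7093
df = 97.87 → 97 (Welch–Satterthwaite, rounded down)
t* = 2.365

CI: 10.20 ± 2.365 · 1.7093 = 10.20 ± 4.04 = (6.16, 14.24)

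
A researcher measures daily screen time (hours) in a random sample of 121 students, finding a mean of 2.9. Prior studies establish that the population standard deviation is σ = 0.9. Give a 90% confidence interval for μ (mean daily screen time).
(2.77, 3.03)

z-interval (σ known):
z* = 1.645 for 90% confidence

Margin of error = z* · σ/√n = 1.645 · 0.9/√121 = 0.13

CI: (2.9 - 0.13, 2.9 + 0.13) = (2.77, 3.03)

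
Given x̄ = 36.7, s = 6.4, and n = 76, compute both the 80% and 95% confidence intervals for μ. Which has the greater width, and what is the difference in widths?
95% CI is wider by 1.02

df = 75
80% CI: t* = 1.293, (35.75, 37.65), width = 2 · t* · s/√n = 1.90
95% CI: t* = 1.992, (35.24, 38.16), width = 2 · t* · s/√n = 2.92

The 95% CI is wider by 2.92 - 1.90 = 1.02.
Higher confidence requires a wider interval.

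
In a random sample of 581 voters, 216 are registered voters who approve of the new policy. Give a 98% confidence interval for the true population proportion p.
(0.325, 0.418)

Proportion CI:
p̂ = 216/581 = 0.37177
SE = √(p̂(1-p̂)/n) = √(0.37177 · 0.62823 / 581) = 0.02005

z* = 2.326
Margin = z* · SE = 2.326 · 0.02005 = 0.0466

CI: 0.37177 ± 0.0466 = (0.325, 0.418)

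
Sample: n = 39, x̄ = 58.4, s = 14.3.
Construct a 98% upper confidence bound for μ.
μ ≤ 63.27

Upper bound (one-sided):
t* = 2.127 (one-sided for 98%)
Upper bound = x̄ + t* · s/√n = 58.4 + 2.127 · 14.3/√39 = 63.27

We are 98% confident that μ ≤ 63.27.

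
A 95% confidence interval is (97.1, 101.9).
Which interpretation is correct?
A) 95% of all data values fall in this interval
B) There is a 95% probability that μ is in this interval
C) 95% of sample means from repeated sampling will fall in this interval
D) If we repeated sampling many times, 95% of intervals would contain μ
D

A) Wrong — a CI is about the parameter μ, not individual data values.
B) Wrong — μ is fixed; the randomness lives in the interval, not in μ.
C) Wrong — coverage applies to intervals containing μ, not to future x̄ values.
D) Correct — this is the frequentist long-run coverage interpretation.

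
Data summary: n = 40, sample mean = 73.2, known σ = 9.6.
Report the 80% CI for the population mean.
(71.25, 75.15)

z-interval (σ known):
z* = 1.282 for 80% confidence

Margin of error = z* · σ/√n = 1.282 · 9.6/√40 = 1.95

CI: (73.2 - 1.95, 73.2 + 1.95) = (71.25, 75.15)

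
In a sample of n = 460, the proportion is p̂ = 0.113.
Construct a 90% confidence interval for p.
(0.089, 0.137)

Proportion CI:
SE = √(p̂(1-p̂)/n) = √(0.113 · 0.887 / 460) = 0.01476

z* = 1.645
Margin = z* · SE = 1.645 · 0.01476 = 0.0243

CI: 0.113 ± 0.0243 = (0.089, 0.137)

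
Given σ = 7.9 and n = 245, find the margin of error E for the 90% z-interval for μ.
Margin of error = 0.83

Margin of error = z* · σ/√n
= 1.645 · 7.9/√245
= 1.645 · 7.9/15.6525
= 0.83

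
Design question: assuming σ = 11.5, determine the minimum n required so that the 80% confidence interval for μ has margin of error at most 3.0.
n ≥ 25

For margin E ≤ 3.0:
n ≥ (z* · σ / E)²
n ≥ (1.282 · 11.5 / 3.0)²
n ≥ 24.15

Minimum n = 25 (rounding up)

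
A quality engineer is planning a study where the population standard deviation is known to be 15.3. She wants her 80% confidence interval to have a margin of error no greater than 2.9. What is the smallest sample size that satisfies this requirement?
n ≥ 46

For margin E ≤ 2.9:
n ≥ (z* · σ / E)²
n ≥ (1.282 · 15.3 / 2.9)²
n ≥ 45.75

Minimum n = 46 (rounding up)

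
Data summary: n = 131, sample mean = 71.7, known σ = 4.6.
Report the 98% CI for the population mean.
(70.77, 72.63)

z-interval (σ known):
z* = 2.326 for 98% confidence

Margin of error = z* · σ/√n = 2.326 · 4.6/√131 = 0.93

CI: (71.7 - 0.93, 71.7 + 0.93) = (70.77, 72.63)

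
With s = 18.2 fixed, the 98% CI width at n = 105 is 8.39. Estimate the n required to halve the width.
n ≈ 420

CI width ∝ 1/√n
To reduce width by factor 2, need √n to grow by 2 → need 2² = 4 times as many samples.

Current: n = 105, width = 8.39
New: n = 420, width ≈ 4.15

Width reduced by factor of 8.39/4.15 = 2.02.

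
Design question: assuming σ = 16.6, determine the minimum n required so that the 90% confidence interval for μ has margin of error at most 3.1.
n ≥ 78

For margin E ≤ 3.1:
n ≥ (z* · σ / E)²
n ≥ (1.645 · 16.6 / 3.1)²
n ≥ 77.59

Minimum n = 78 (rounding up)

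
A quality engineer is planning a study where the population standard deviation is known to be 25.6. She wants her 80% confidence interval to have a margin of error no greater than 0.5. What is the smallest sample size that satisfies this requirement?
n ≥ 4309

For margin E ≤ 0.5:
n ≥ (z* · σ / E)²
n ≥ (1.282 · 25.6 / 0.5)²
n ≥ 4308.40

Minimum n = 4309 (rounding up)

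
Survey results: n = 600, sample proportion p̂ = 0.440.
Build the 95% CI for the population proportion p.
(0.400, 0.480)

Proportion CI:
SE = √(p̂(1-p̂)/n) = √(0.440 · 0.560 / 600) = 0.02026

z* = 1.960
Margin = z* · SE = 1.960 · 0.02026 = 0.0397

CI: 0.440 ± 0.0397 = (0.400, 0.480)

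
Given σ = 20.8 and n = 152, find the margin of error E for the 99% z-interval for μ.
Margin of error = 4.35

Margin of error = z* · σ/√n
= 2.576 · 20.8/√152
= 2.576 · 20.8/12.3288
= 4.35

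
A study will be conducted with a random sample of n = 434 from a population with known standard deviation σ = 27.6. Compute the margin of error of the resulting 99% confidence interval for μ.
Margin of error = 3.41

Margin of error = z* · σ/√n
= 2.576 · 27.6/√434
= 2.576 · 27.6/20.8327
= 3.41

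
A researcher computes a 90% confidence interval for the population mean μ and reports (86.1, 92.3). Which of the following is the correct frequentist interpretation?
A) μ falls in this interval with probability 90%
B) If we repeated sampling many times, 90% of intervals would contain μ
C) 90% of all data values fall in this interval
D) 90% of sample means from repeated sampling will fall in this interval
B

A) Wrong — μ is fixed; the randomness lives in the interval, not in μ.
B) Correct — this is the frequentist long-run coverage interpretation.
C) Wrong — a CI is about the parameter μ, not individual data values.
D) Wrong — coverage applies to intervals containing μ, not to future x̄ values.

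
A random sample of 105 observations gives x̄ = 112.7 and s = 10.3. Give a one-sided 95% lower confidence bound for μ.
μ ≥ 111.03

Lower bound (one-sided):
t* = 1.660 (one-sided for 95%)
Lower bound = x̄ - t* · s/√n = 112.7 - 1.660 · 10.3/√105 = 111.03

We are 95% confident that μ ≥ 111.03.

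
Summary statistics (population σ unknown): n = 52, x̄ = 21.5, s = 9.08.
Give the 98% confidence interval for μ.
(18.48, 24.52)

t-interval (σ unknown):
df = n - 1 = 51
t* = 2.402 for 98% confidence

Margin of error = t* · s/√n = 2.402 · 9.08/√52 = 3.02

CI: (18.48, 24.52)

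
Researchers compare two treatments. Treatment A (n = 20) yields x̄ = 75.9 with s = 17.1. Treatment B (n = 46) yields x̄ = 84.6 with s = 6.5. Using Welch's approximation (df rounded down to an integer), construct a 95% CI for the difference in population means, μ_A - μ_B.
(-16.90, -0.50)

Difference: x̄₁ - x̄₂ = -8.70
SE = √(s₁²/n₁ + s₂²/n₂) = √(17.1²/20 + 6.5²/46) = 3.9420
df = 21.43 → 21 (Welch–Satterthwaite, rounded down)
t* = 2.080

CI: -8.70 ± 2.080 · 3.9420 = -8.70 ± 8.20 = (-16.90, -0.50)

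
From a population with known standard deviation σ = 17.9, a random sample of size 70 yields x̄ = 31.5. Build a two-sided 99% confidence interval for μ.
(25.99, 37.01)

z-interval (σ known):
z* = 2.576 for 99% confidence

Margin of error = z* · σ/√n = 2.576 · 17.9/√70 = 5.51

CI: (31.5 - 5.51, 31.5 + 5.51) = (25.99, 37.01)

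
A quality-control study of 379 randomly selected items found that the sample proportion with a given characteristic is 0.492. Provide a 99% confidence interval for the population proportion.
(0.426, 0.558)

Proportion CI:
SE = √(p̂(1-p̂)/n) = √(0.492 · 0.508 / 379) = 0.02568

z* = 2.576
Margin = z* · SE = 2.576 · 0.02568 = 0.0662

CI: 0.492 ± 0.0662 = (0.426, 0.558)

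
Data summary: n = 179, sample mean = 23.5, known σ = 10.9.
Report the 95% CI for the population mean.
(21.90, 25.10)

z-interval (σ known):
z* = 1.960 for 95% confidence

Margin of error = z* · σ/√n = 1.960 · 10.9/√179 = 1.60

CI: (23.5 - 1.60, 23.5 + 1.60) = (21.90, 25.10)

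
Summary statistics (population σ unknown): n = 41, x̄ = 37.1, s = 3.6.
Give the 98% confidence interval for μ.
(35.74, 38.46)

t-interval (σ unknown):
df = n - 1 = 40
t* = 2.423 for 98% confidence

Margin of error = t* · s/√n = 2.423 · 3.6/√41 = 1.36

CI: (35.74, 38.46)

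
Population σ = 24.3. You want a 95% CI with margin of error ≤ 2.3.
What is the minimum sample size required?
n ≥ 429

For margin E ≤ 2.3:
n ≥ (z* · σ / E)²
n ≥ (1.960 · 24.3 / 2.3)²
n ≥ 428.81

Minimum n = 429 (rounding up)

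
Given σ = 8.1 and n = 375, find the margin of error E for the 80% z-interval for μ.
Margin of error = 0.54

Margin of error = z* · σ/√n
= 1.282 · 8.1/√375
= 1.282 · 8.1/19.3649
= 0.54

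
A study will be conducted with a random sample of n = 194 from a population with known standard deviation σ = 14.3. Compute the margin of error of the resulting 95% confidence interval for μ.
Margin of error = 2.01

Margin of error = z* · σ/√n
= 1.960 · 14.3/√194
= 1.960 · 14.3/13.9284
= 2.01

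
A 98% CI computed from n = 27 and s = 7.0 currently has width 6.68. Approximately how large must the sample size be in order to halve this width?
n ≈ 108

CI width ∝ 1/√n
To reduce width by factor 2, need √n to grow by 2 → need 2² = 4 times as many samples.

Current: n = 27, width = 6.68
New: n = 108, width ≈ 3.18

Width reduced by factor of 6.68/3.18 = 2.10.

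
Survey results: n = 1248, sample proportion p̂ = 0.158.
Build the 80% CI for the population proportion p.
(0.145, 0.171)

Proportion CI:
SE = √(p̂(1-p̂)/n) = √(0.158 · 0.842 / 1248) = 0.01032

z* = 1.282
Margin = z* · SE = 1.282 · 0.01032 = 0.0132

CI: 0.158 ± 0.0132 = (0.145, 0.171)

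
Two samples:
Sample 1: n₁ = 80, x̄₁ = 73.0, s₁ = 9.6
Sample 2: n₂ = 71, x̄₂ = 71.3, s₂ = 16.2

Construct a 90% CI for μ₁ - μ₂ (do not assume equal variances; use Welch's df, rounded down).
(-1.95, 5.35)

Difference: x̄₁ - x̄₂ = 1.70
SE = √(s₁²/n₁ + s₂²/n₂) = √(9.6²/80 + 16.2²/71) = 2.2019
df = 110.89 → 110 (Welch–Satterthwaite, rounded down)
t* = 1.659

CI: 1.70 ± 1.659 · 2.2019 = 1.70 ± 3.65 = (-1.95, 5.35)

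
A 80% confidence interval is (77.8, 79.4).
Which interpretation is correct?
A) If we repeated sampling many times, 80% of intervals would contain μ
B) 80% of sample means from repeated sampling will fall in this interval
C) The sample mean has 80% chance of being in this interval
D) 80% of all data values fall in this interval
A

A) Correct — this is the frequentist long-run coverage interpretation.
B) Wrong — coverage applies to intervals containing μ, not to future x̄ values.
C) Wrong — x̄ is observed and sits in the interval by construction.
D) Wrong — a CI is about the parameter μ, not individual data values.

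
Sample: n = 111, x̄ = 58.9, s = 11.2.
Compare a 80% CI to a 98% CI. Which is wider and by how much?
98% CI is wider by 2.28

df = 110
80% CI: t* = 1.289, (57.53, 60.27), width = 2 · t* · s/√n = 2.74
98% CI: t* = 2.361, (56.39, 61.41), width = 2 · t* · s/√n = 5.02

The 98% CI is wider by 5.02 - 2.74 = 2.28.
Higher confidence requires a wider interval.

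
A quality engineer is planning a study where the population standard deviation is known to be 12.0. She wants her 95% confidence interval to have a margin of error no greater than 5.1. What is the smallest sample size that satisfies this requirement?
n ≥ 22

For margin E ≤ 5.1:
n ≥ (z* · σ / E)²
n ≥ (1.960 · 12.0 / 5.1)²
n ≥ 21.27

Minimum n = 22 (rounding up)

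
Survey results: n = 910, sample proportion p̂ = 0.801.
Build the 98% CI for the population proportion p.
(0.770, 0.832)

Proportion CI:
SE = √(p̂(1-p̂)/n) = √(0.801 · 0.199 / 910) = 0.01323

z* = 2.326
Margin = z* · SE = 2.326 · 0.01323 = 0.0308

CI: 0.801 ± 0.0308 = (0.770, 0.832)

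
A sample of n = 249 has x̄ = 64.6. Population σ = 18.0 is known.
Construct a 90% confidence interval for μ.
(62.72, 66.48)

z-interval (σ known):
z* = 1.645 for 90% confidence

Margin of error = z* · σ/√n = 1.645 · 18.0/√249 = 1.88

CI: (64.6 - 1.88, 64.6 + 1.88) = (62.72, 66.48)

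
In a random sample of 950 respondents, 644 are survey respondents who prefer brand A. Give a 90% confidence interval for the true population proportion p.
(0.653, 0.703)

Proportion CI:
p̂ = 644/950 = 0.67789
SE = √(p̂(1-p̂)/n) = √(0.67789 · 0.32211 / 950) = 0.01516

z* = 1.645
Margin = z* · SE = 1.645 · 0.01516 = 0.0249

CI: 0.67789 ± 0.0249 = (0.653, 0.703)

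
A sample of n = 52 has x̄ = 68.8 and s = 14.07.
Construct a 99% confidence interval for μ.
(63.58, 74.02)

t-interval (σ unknown):
df = n - 1 = 51
t* = 2.676 for 99% confidence

Margin of error = t* · s/√n = 2.676 · 14.07/√52 = 5.22

CI: (63.58, 74.02)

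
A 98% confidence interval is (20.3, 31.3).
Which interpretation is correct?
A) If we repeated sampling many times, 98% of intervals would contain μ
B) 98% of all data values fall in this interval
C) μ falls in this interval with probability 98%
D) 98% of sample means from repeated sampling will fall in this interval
A

A) Correct — this is the frequentist long-run coverage interpretation.
B) Wrong — a CI is about the parameter μ, not individual data values.
C) Wrong — μ is fixed; the randomness lives in the interval, not in μ.
D) Wrong — coverage applies to intervals containing μ, not to future x̄ values.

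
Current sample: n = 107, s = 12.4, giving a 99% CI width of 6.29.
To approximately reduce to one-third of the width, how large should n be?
n ≈ 963

CI width ∝ 1/√n
To reduce width by factor 3, need √n to grow by 3 → need 3² = 9 times as many samples.

Current: n = 107, width = 6.29
New: n = 963, width ≈ 2.06

Width reduced by factor of 6.29/2.06 = 3.05.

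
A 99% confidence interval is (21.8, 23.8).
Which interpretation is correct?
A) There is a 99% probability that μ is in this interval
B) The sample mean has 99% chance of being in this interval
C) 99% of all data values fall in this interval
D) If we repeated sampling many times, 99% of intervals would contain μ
D

A) Wrong — μ is fixed; the randomness lives in the interval, not in μ.
B) Wrong — x̄ is observed and sits in the interval by construction.
C) Wrong — a CI is about the parameter μ, not individual data values.
D) Correct — this is the frequentist long-run coverage interpretation.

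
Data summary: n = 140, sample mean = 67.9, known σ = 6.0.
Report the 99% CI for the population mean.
(66.59, 69.21)

z-interval (σ known):
z* = 2.576 for 99% confidence

Margin of error = z* · σ/√n = 2.576 · 6.0/√140 = 1.31

CI: (67.9 - 1.31, 67.9 + 1.31) = (66.59, 69.21)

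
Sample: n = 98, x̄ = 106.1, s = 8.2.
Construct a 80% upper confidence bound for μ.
μ ≤ 106.80

Upper bound (one-sided):
t* = 0.845 (one-sided for 80%)
Upper bound = x̄ + t* · s/√n = 106.1 + 0.845 · 8.2/√98 = 106.80

We are 80% confident that μ ≤ 106.80.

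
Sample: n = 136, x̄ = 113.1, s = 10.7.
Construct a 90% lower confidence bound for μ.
μ ≥ 111.92

Lower bound (one-sided):
t* = 1.288 (one-sided for 90%)
Lower bound = x̄ - t* · s/√n = 113.1 - 1.288 · 10.7/√136 = 111.92

We are 90% confident that μ ≥ 111.92.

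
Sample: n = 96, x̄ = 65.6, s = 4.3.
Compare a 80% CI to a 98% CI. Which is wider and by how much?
98% CI is wider by 0.95

df = 95
80% CI: t* = 1.291, (65.03, 66.17), width = 2 · t* · s/√n = 1.13
98% CI: t* = 2.366, (64.56, 66.64), width = 2 · t* · s/√n = 2.08

The 98% CI is wider by 2.08 - 1.13 = 0.95.
Higher confidence requires a wider interval.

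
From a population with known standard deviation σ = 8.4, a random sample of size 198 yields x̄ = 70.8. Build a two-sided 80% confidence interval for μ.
(70.03, 71.57)

z-interval (σ known):
z* = 1.282 for 80% confidence

Margin of error = z* · σ/√n = 1.282 · 8.4/√198 = 0.77

CI: (70.8 - 0.77, 70.8 + 0.77) = (70.03, 71.57)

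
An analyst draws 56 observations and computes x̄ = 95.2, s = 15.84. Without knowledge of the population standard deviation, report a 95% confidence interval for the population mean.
(90.96, 99.44)

t-interval (σ unknown):
df = n - 1 = 55
t* = 2.004 for 95% confidence

Margin of error = t* · s/√n = 2.004 · 15.84/√56 = 4.24

CI: (90.96, 99.44)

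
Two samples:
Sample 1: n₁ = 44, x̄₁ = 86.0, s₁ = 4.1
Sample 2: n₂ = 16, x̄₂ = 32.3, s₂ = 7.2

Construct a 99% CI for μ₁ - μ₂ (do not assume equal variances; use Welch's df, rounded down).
(48.22, 59.18)

Difference: x̄₁ - x̄₂ = 53.70
SE = √(s₁²/n₁ + s₂²/n₂) = √(4.1²/44 + 7.2²/16) = 1.9032
df = 18.66 → 18 (Welch–Satterthwaite, rounded down)
t* = 2.878

CI: 53.70 ± 2.878 · 1.9032 = 53.70 ± 5.48 = (48.22, 59.18)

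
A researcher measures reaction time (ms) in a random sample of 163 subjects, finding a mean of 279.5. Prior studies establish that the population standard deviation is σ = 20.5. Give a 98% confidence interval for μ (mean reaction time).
(275.77, 283.23)

z-interval (σ known):
z* = 2.326 for 98% confidence

Margin of error = z* · σ/√n = 2.326 · 20.5/√163 = 3.73

CI: (279.5 - 3.73, 279.5 + 3.73) = (275.77, 283.23)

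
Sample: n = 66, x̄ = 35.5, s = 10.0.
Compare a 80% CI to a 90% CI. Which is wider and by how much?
90% CI is wider by 0.92

df = 65
80% CI: t* = 1.295, (33.91, 37.09), width = 2 · t* · s/√n = 3.19
90% CI: t* = 1.669, (33.45, 37.55), width = 2 · t* · s/√n = 4.11

The 90% CI is wider by 4.11 - 3.19 = 0.92.
Higher confidence requires a wider interval.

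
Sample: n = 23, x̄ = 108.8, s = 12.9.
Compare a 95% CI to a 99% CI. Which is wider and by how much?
99% CI is wider by 4.01

df = 22
95% CI: t* = 2.074, (103.22, 114.38), width = 2 · t* · s/√n = 11.16
99% CI: t* = 2.819, (101.22, 116.38), width = 2 · t* · s/√n = 15.17

The 99% CI is wider by 15.17 - 11.16 = 4.01.
Higher confidence requires a wider interval.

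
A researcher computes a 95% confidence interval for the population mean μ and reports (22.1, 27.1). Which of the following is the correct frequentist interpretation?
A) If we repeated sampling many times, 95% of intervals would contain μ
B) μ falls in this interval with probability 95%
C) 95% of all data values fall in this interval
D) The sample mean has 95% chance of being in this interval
A

A) Correct — this is the frequentist long-run coverage interpretation.
B) Wrong — μ is fixed; the randomness lives in the interval, not in μ.
C) Wrong — a CI is about the parameter μ, not individual data values.
D) Wrong — x̄ is observed and sits in the interval by construction.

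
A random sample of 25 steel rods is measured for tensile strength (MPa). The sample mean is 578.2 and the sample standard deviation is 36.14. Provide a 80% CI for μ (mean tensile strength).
(568.67, 587.73)

t-interval (σ unknown):
df = n - 1 = 24
t* = 1.318 for 80% confidence

Margin of error = t* · s/√n = 1.318 · 36.14/√25 = 9.53

CI: (568.67, 587.73)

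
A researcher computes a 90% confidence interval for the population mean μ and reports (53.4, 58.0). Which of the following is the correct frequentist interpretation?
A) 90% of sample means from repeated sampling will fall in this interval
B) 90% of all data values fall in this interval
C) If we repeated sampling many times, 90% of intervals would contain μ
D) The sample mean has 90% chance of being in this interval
C

A) Wrong — coverage applies to intervals containing μ, not to future x̄ values.
B) Wrong — a CI is about the parameter μ, not individual data values.
C) Correct — this is the frequentist long-run coverage interpretation.
D) Wrong — x̄ is observed and sits in the interval by construction.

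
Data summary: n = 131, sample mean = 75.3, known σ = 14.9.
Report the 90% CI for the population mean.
(73.16, 77.44)

z-interval (σ known):
z* = 1.645 for 90% confidence

Margin of error = z* · σ/√n = 1.645 · 14.9/√131 = 2.14

CI: (75.3 - 2.14, 75.3 + 2.14) = (73.16, 77.44)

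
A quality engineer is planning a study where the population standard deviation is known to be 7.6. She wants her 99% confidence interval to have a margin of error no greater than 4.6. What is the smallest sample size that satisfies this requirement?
n ≥ 19

For margin E ≤ 4.6:
n ≥ (z* · σ / E)²
n ≥ (2.576 · 7.6 / 4.6)²
n ≥ 18.11

Minimum n = 19 (rounding up)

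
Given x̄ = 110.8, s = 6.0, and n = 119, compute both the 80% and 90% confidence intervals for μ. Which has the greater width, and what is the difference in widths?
90% CI is wider by 0.40

df = 118
80% CI: t* = 1.289, (110.09, 111.51), width = 2 · t* · s/√n = 1.42
90% CI: t* = 1.658, (109.89, 111.71), width = 2 · t* · s/√n = 1.82

The 90% CI is wider by 1.82 - 1.42 = 0.40.
Higher confidence requires a wider interval.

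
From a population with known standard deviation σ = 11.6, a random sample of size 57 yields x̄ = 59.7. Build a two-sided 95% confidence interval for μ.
(56.69, 62.71)

z-interval (σ known):
z* = 1.960 for 95% confidence

Margin of error = z* · σ/√n = 1.960 · 11.6/√57 = 3.01

CI: (59.7 - 3.01, 59.7 + 3.01) = (56.69, 62.71)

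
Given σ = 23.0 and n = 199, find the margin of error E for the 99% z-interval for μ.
Margin of error = 4.20

Margin of error = z* · σ/√n
= 2.576 · 23.0/√199
= 2.576 · 23.0/14.1067
= 4.20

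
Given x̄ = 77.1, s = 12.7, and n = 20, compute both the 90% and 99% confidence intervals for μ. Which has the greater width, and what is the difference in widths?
99% CI is wider by 6.43

df = 19
90% CI: t* = 1.729, (72.19, 82.01), width = 2 · t* · s/√n = 9.82
99% CI: t* = 2.861, (68.98, 85.22), width = 2 · t* · s/√n = 16.25

The 99% CI is wider by 16.25 - 9.82 = 6.43.
Higher confidence requires a wider interval.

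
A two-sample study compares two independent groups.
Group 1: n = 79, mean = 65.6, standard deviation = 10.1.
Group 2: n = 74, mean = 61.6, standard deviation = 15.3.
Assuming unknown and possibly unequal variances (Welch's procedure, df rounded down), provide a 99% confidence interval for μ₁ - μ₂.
(-1.52, 9.52)

Difference: x̄₁ - x̄₂ = 4.00
SE = √(s₁²/n₁ + s₂²/n₂) = √(10.1²/79 + 15.3²/74) = 2.1106
df = 125.23 → 125 (Welch–Satterthwaite, rounded down)
t* = 2.616

CI: 4.00 ± 2.616 · 2.1106 = 4.00 ± 5.52 = (-1.52, 9.52)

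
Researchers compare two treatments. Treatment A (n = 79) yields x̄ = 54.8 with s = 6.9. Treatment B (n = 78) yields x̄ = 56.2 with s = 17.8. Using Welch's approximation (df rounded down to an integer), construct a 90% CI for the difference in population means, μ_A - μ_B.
(-4.99, 2.19)

Difference: x̄₁ - x̄₂ = -1.40
SE = √(s₁²/n₁ + s₂²/n₂) = √(6.9²/79 + 17.8²/78) = 2.1598
df = 99.38 → 99 (Welch–Satterthwaite, rounded down)
t* = 1.660

CI: -1.40 ± 1.660 · 2.1598 = -1.40 ± 3.59 = (-4.99, 2.19)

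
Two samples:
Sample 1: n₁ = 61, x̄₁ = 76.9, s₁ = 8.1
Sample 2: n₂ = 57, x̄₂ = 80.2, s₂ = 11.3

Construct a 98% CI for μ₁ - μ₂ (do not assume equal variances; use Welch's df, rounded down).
(-7.60, 1.00)

Difference: x̄₁ - x̄₂ = -3.30
SE = √(s₁²/n₁ + s₂²/n₂) = √(8.1²/61 + 11.3²/57) = 1.8209
df = 100.96 → 100 (Welch–Satterthwaite, rounded down)
t* = 2.364

CI: -3.30 ± 2.364 · 1.8209 = -3.30 ± 4.30 = (-7.60, 1.00)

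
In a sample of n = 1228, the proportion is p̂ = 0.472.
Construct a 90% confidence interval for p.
(0.449, 0.495)

Proportion CI:
SE = √(p̂(1-p̂)/n) = √(0.472 · 0.528 / 1228) = 0.01425

z* = 1.645
Margin = z* · SE = 1.645 · 0.01425 = 0.0234

CI: 0.472 ± 0.0234 = (0.449, 0.495)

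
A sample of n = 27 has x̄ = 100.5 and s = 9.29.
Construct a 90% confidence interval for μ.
(97.45, 103.55)

t-interval (σ unknown):
df = n - 1 = 26
t* = 1.706 for 90% confidence

Margin of error = t* · s/√n = 1.706 · 9.29/√27 = 3.05

CI: (97.45, 103.55)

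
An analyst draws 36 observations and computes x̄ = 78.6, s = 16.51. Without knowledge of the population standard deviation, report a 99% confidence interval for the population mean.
(71.10, 86.10)

t-interval (σ unknown):
df = n - 1 = 35
t* = 2.724 for 99% confidence

Margin of error = t* · s/√n = 2.724 · 16.51/√36 = 7.50

CI: (71.10, 86.10)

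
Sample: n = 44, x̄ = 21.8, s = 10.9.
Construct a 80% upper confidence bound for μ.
μ ≤ 23.20

Upper bound (one-sided):
t* = 0.850 (one-sided for 80%)
Upper bound = x̄ + t* · s/√n = 21.8 + 0.850 · 10.9/√44 = 23.20

We are 80% confident that μ ≤ 23.20.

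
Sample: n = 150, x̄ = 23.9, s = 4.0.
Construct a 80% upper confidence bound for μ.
μ ≤ 24.18

Upper bound (one-sided):
t* = 0.844 (one-sided for 80%)
Upper bound = x̄ + t* · s/√n = 23.9 + 0.844 · 4.0/√150 = 24.18

We are 80% confident that μ ≤ 24.18.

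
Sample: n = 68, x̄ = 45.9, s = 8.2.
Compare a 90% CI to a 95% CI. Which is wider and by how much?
95% CI is wider by 0.65

df = 67
90% CI: t* = 1.668, (44.24, 47.56), width = 2 · t* · s/√n = 3.32
95% CI: t* = 1.996, (43.92, 47.88), width = 2 · t* · s/√n = 3.97

The 95% CI is wider by 3.97 - 3.32 = 0.65.
Higher confidence requires a wider interval.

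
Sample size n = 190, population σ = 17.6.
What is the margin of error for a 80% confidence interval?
Margin of error = 1.64

Margin of error = z* · σ/√n
= 1.282 · 17.6/√190
= 1.282 · 17.6/13.7840
= 1.64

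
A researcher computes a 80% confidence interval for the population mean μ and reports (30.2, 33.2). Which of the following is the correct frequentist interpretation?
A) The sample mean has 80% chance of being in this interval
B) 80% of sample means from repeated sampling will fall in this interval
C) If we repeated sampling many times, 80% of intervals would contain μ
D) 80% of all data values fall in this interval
C

A) Wrong — x̄ is observed and sits in the interval by construction.
B) Wrong — coverage applies to intervals containing μ, not to future x̄ values.
C) Correct — this is the frequentist long-run coverage interpretation.
D) Wrong — a CI is about the parameter μ, not individual data values.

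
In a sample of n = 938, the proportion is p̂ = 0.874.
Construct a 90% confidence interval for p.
(0.856, 0.892)

Proportion CI:
SE = √(p̂(1-p̂)/n) = √(0.874 · 0.126 / 938) = 0.01084

z* = 1.645
Margin = z* · SE = 1.645 · 0.01084 = 0.0178

CI: 0.874 ± 0.0178 = (0.856, 0.892)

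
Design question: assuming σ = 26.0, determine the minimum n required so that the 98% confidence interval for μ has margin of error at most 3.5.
n ≥ 299

For margin E ≤ 3.5:
n ≥ (z* · σ / E)²
n ≥ (2.326 · 26.0 / 3.5)²
n ≥ 298.56

Minimum n = 299 (rounding up)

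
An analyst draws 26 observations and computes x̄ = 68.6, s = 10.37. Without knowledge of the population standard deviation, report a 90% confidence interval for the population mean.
(65.13, 72.07)

t-interval (σ unknown):
df = n - 1 = 25
t* = 1.708 for 90% confidence

Margin of error = t* · s/√n = 1.708 · 10.37/√26 = 3.47

CI: (65.13, 72.07)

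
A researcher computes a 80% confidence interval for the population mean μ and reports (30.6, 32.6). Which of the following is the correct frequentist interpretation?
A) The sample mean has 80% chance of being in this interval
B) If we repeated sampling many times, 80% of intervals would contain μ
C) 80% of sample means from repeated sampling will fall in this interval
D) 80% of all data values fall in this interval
B

A) Wrong — x̄ is observed and sits in the interval by construction.
B) Correct — this is the frequentist long-run coverage interpretation.
C) Wrong — coverage applies to intervals containing μ, not to future x̄ values.
D) Wrong — a CI is about the parameter μ, not individual data values.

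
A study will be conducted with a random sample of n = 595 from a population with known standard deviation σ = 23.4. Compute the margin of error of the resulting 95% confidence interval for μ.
Margin of error = 1.88

Margin of error = z* · σ/√n
= 1.960 · 23.4/√595
= 1.960 · 23.4/24.3926
= 1.88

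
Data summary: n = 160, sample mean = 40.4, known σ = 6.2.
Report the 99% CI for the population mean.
(39.14, 41.66)

z-interval (σ known):
z* = 2.576 for 99% confidence

Margin of error = z* · σ/√n = 2.576 · 6.2/√160 = 1.26

CI: (40.4 - 1.26, 40.4 + 1.26) = (39.14, 41.66)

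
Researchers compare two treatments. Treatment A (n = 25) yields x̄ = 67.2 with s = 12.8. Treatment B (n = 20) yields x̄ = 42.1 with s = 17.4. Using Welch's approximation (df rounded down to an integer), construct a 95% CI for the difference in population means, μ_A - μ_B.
(15.62, 34.58)

Difference: x̄₁ - x̄₂ = 25.10
SE = √(s₁²/n₁ + s₂²/n₂) = √(12.8²/25 + 17.4²/20) = 4.6574
df = 33.97 → 33 (Welch–Satterthwaite, rounded down)
t* = 2.035

CI: 25.10 ± 2.035 · 4.6574 = 25.10 ± 9.48 = (15.62, 34.58)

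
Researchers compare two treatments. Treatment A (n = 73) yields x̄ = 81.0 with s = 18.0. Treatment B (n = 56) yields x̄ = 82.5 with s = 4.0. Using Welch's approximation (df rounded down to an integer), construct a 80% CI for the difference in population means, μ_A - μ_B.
(-4.31, 1.31)

Difference: x̄₁ - x̄₂ = -1.50
SE = √(s₁²/n₁ + s₂²/n₂) = √(18.0²/73 + 4.0²/56) = 2.1735
df = 81.13 → 81 (Welch–Satterthwaite, rounded down)
t* = 1.292

CI: -1.50 ± 1.292 · 2.1735 = -1.50 ± 2.81 = (-4.31, 1.31)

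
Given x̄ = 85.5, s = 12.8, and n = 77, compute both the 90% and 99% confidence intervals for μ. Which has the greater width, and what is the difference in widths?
99% CI is wider by 2.85

df = 76
90% CI: t* = 1.665, (83.07, 87.93), width = 2 · t* · s/√n = 4.86
99% CI: t* = 2.642, (81.65, 89.35), width = 2 · t* · s/√n = 7.71

The 99% CI is wider by 7.71 - 4.86 = 2.85.
Higher confidence requires a wider interval.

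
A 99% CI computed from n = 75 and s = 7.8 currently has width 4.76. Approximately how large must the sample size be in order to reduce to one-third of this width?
n ≈ 675

CI width ∝ 1/√n
To reduce width by factor 3, need √n to grow by 3 → need 3² = 9 times as many samples.

Current: n = 75, width = 4.76
New: n = 675, width ≈ 1.55

Width reduced by factor of 4.76/1.55 = 3.07.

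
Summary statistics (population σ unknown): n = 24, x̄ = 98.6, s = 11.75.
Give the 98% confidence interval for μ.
(92.60, 104.60)

t-interval (σ unknown):
df = n - 1 = 23
t* = 2.500 for 98% confidence

Margin of error = t* · s/√n = 2.500 · 11.75/√24 = 6.00

CI: (92.60, 104.60)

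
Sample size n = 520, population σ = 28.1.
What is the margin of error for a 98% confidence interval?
Margin of error = 2.87

Margin of error = z* · σ/√n
= 2.326 · 28.1/√520
= 2.326 · 28.1/22.8035
= 2.87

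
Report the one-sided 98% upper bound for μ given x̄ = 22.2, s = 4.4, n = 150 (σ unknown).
μ ≤ 22.94

Upper bound (one-sided):
t* = 2.072 (one-sided for 98%)
Upper bound = x̄ + t* · s/√n = 22.2 + 2.072 · 4.4/√150 = 22.94

We are 98% confident that μ ≤ 22.94.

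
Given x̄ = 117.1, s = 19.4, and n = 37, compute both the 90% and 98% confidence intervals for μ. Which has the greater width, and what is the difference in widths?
98% CI is wider by 4.76

df = 36
90% CI: t* = 1.688, (111.72, 122.48), width = 2 · t* · s/√n = 10.77
98% CI: t* = 2.434, (109.34, 124.86), width = 2 · t* · s/√n = 15.53

The 98% CI is wider by 15.53 - 10.77 = 4.76.
Higher confidence requires a wider interval.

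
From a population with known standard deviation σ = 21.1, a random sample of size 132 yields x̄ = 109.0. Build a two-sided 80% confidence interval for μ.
(106.65, 111.35)

z-interval (σ known):
z* = 1.282 for 80% confidence

Margin of error = z* · σ/√n = 1.282 · 21.1/√132 = 2.35

CI: (109.0 - 2.35, 109.0 + 2.35) = (106.65, 111.35)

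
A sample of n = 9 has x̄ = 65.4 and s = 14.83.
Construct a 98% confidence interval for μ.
(51.08, 79.72)

t-interval (σ unknown):
df = n - 1 = 8
t* = 2.896 for 98% confidence

Margin of error = t* · s/√n = 2.896 · 14.83/√9 = 14.32

CI: (51.08, 79.72)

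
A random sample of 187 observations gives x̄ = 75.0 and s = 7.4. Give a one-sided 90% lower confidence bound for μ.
μ ≥ 74.30

Lower bound (one-sided):
t* = 1.286 (one-sided for 90%)
Lower bound = x̄ - t* · s/√n = 75.0 - 1.286 · 7.4/√187 = 74.30

We are 90% confident that μ ≥ 74.30.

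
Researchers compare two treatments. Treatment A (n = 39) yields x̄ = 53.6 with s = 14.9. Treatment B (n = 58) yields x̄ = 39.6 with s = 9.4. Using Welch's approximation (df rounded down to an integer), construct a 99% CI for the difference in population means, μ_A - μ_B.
(6.85, 21.15)

Difference: x̄₁ - x̄₂ = 14.00
SE = √(s₁²/n₁ + s₂²/n₂) = √(14.9²/39 + 9.4²/58) = 2.6863
df = 58.28 → 58 (Welch–Satterthwaite, rounded down)
t* = 2.663

CI: 14.00 ± 2.663 · 2.6863 = 14.00 ± 7.15 = (6.85, 21.15)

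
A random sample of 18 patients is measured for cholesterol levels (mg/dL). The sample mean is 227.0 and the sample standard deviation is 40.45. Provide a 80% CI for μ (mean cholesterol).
(214.29, 239.71)

t-interval (σ unknown):
df = n - 1 = 17
t* = 1.333 for 80% confidence

Margin of error = t* · s/√n = 1.333 · 40.45/√18 = 12.71

CI: (214.29, 239.71)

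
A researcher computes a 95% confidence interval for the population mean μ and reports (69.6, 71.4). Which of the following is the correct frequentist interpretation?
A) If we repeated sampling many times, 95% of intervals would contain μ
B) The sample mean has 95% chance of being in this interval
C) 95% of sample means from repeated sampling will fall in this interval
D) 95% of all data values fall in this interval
A

A) Correct — this is the frequentist long-run coverage interpretation.
B) Wrong — x̄ is observed and sits in the interval by construction.
C) Wrong — coverage applies to intervals containing μ, not to future x̄ values.
D) Wrong — a CI is about the parameter μ, not individual data values.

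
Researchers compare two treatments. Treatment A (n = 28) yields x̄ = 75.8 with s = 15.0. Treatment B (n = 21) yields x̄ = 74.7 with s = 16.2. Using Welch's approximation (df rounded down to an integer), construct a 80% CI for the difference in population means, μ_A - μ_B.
(-4.80, 7.00)

Difference: x̄₁ - x̄₂ = 1.10
SE = √(s₁²/n₁ + s₂²/n₂) = √(15.0²/28 + 16.2²/21) = 4.5313
df = 41.33 → 41 (Welch–Satterthwaite, rounded down)
t* = 1.303

CI: 1.10 ± 1.303 · 4.5313 = 1.10 ± 5.90 = (-4.80, 7.00)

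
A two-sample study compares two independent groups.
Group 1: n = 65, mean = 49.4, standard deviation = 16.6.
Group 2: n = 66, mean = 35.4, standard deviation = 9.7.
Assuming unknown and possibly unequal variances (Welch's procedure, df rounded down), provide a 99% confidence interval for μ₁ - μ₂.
(7.75, 20.25)

Difference: x̄₁ - x̄₂ = 14.00
SE = √(s₁²/n₁ + s₂²/n₂) = √(16.6²/65 + 9.7²/66) = 2.3801
df = 102.83 → 102 (Welch–Satterthwaite, rounded down)
t* = 2.625

CI: 14.00 ± 2.625 · 2.3801 = 14.00 ± 6.25 = (7.75, 20.25)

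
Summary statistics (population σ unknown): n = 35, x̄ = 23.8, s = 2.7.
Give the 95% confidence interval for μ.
(22.87, 24.73)

t-interval (σ unknown):
df = n - 1 = 34
t* = 2.032 for 95% confidence

Margin of error = t* · s/√n = 2.032 · 2.7/√35 = 0.93

CI: (22.87, 24.73)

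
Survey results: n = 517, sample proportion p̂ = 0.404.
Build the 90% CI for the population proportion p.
(0.368, 0.440)

Proportion CI:
SE = √(p̂(1-p̂)/n) = √(0.404 · 0.596 / 517) = 0.02158

z* = 1.645
Margin = z* · SE = 1.645 · 0.02158 = 0.0355

CI: 0.404 ± 0.0355 = (0.368, 0.440)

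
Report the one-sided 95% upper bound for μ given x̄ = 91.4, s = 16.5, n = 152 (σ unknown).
μ ≤ 93.61

Upper bound (one-sided):
t* = 1.655 (one-sided for 95%)
Upper bound = x̄ + t* · s/√n = 91.4 + 1.655 · 16.5/√152 = 93.61

We are 95% confident that μ ≤ 93.61.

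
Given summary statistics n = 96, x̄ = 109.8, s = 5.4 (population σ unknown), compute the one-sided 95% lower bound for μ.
μ ≥ 108.88

Lower bound (one-sided):
t* = 1.661 (one-sided for 95%)
Lower bound = x̄ - t* · s/√n = 109.8 - 1.661 · 5.4/√96 = 108.88

We are 95% confident that μ ≥ 108.88.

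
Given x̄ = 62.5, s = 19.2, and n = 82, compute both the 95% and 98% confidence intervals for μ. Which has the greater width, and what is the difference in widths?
98% CI is wider by 1.62

df = 81
95% CI: t* = 1.990, (58.28, 66.72), width = 2 · t* · s/√n = 8.44
98% CI: t* = 2.373, (57.47, 67.53), width = 2 · t* · s/√n = 10.06

The 98% CI is wider by 10.06 - 8.44 = 1.62.
Higher confidence requires a wider interval.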